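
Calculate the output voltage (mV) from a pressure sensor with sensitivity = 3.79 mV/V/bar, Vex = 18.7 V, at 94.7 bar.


Output = sensitivity * Vex * P.
Vout = 3.79 * 18.7 * 94.7
Vout = 70.873 * 94.7
Vout = 6711.67 mV

6711.67 mV


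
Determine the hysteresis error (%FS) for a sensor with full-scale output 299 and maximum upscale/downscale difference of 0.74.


Hysteresis = (max difference / full scale) * 100%.
H = (0.74 / 299) * 100
H = 0.247 %FS

0.247 %FS


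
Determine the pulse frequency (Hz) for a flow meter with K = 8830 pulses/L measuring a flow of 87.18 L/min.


Frequency = K * Q / 60 (converting L/min to L/s).
f = 8830 * 87.18 / 60
f = 769799.4 / 60
f = 12829.99 Hz

12829.99 Hz


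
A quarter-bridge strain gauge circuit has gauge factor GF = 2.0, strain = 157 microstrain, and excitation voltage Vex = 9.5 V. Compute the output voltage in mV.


Quarter bridge output: Vout = (GF * epsilon * Vex) / 4.
Vout = (2.0 * 157e-6 * 9.5) / 4
Vout = 0.002983 / 4 V
Vout = 0.00074575 V = 0.7458 mV

0.7458 mV


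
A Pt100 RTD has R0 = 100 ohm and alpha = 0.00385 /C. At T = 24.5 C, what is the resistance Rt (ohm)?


The RTD equation: Rt = R0 * (1 + alpha * T).
Rt = 100 * (1 + 0.00385 * 24.5)
Rt = 100 * (1 + 0.094325)
Rt = 100 * 1.094325
Rt = 109.433 ohm

109.433 ohm


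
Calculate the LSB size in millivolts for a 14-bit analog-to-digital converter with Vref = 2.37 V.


The resolution (LSB) of an ADC is Vref / 2^n.
LSB = 2.37 / 2^14
LSB = 2.37 / 16384
LSB = 0.00014465 V = 0.14465332 mV

0.14465332 mV


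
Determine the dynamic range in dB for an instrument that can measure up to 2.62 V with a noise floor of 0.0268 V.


Dynamic range = 20 * log10(Vmax / Vnoise).
DR = 20 * log10(2.62 / 0.0268)
DR = 20 * log10(97.76)
DR = 39.8 dB

39.8 dB


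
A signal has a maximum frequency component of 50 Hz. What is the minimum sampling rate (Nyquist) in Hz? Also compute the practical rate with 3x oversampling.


By Nyquist theorem, fs_min = 2 * fmax.
fs_min = 2 * 50 = 100 Hz
Practical rate = 3 * fs_min = 3 * 100 = 300 Hz

fs_min = 100 Hz, fs_practical = 300 Hz


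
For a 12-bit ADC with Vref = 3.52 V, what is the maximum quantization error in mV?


The maximum quantization error is +/- LSB/2.
LSB = Vref / 2^n = 3.52 / 4096 = 0.00085938 V
Max error = LSB / 2 = 0.00085938 / 2 = 0.00042969 V
Max error = 0.4297 mV

0.4297 mV


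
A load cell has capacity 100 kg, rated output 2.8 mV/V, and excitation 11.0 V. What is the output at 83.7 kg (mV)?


Vout = rated_output * Vex * (load / capacity).
Vout = 2.8 * 11.0 * (83.7 / 100)
Vout = 2.8 * 11.0 * 0.837
Vout = 25.78 mV

25.78 mV


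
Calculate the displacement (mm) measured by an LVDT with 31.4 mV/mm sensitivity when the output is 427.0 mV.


Displacement = Vout / sensitivity.
d = 427.0 / 31.4
d = 13.599 mm

13.599 mm


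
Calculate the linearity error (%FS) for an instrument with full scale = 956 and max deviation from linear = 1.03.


Linearity error = (max deviation / full scale) * 100%.
Linearity = (1.03 / 956) * 100
Linearity = 0.108 %FS

0.108 %FS


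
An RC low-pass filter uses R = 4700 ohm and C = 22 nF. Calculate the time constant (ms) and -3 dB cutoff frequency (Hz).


Time constant: tau = R * C.
tau = 4700 * 2.20e-08 = 0.0001034 s
tau = 0.1034 ms
Cutoff frequency: fc = 1 / (2*pi*R*C).
fc = 1 / (2*pi*0.0001034) = 1539.22 Hz

tau = 0.1034 ms, fc = 1539.22 Hz


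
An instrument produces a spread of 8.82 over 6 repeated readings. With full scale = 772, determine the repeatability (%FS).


Repeatability = (spread / full scale) * 100%.
R = (8.82 / 772) * 100
R = 1.142 %FS

1.142 %FS


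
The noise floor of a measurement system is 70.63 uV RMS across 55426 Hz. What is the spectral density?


Noise spectral density = Vrms / sqrt(BW).
NSD = 70.63 / sqrt(55426)
NSD = 70.63 / 235.4273
NSD = 0.3 uV/sqrt(Hz)

0.3 uV/sqrt(Hz)


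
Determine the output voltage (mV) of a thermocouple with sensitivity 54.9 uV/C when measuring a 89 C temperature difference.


The thermocouple output V = sensitivity * dT.
V = 54.9 uV/C * 89 C
V = 4886.1 uV
V = 4.886 mV

4.886 mV


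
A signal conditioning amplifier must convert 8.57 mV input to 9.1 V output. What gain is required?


Gain = Vout / Vin (converting to same units).
G = 9.1 V / 8.57 mV
G = 9100.0 mV / 8.57 mV
G = 1061.84

1061.84


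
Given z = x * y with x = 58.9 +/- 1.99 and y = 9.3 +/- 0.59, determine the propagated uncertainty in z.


For a product z = x*y, the relative uncertainty is:
uz/z = sqrt((ux/x)^2 + (uy/y)^2)
Relative uncertainties: ux/x = 1.99/58.9 = 0.033786
uy/y = 0.59/9.3 = 0.063441
z = 58.9 * 9.3 = 547.8
uz = 547.8 * sqrt(0.033786^2 + 0.063441^2) = 39.372

39.372


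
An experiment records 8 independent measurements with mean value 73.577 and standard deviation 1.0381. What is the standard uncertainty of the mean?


The standard uncertainty for Type A evaluation is u = s / sqrt(n).
u = 1.0381 / sqrt(8)
u = 1.0381 / 2.8284
u = 0.367

0.367


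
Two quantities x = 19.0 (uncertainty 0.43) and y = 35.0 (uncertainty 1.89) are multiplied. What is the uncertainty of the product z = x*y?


For a product z = x*y, the relative uncertainty is:
uz/z = sqrt((ux/x)^2 + (uy/y)^2)
Relative uncertainties: ux/x = 0.43/19.0 = 0.022632
uy/y = 1.89/35.0 = 0.054
z = 19.0 * 35.0 = 665.0
uz = 665.0 * sqrt(0.022632^2 + 0.054^2) = 38.936

38.936


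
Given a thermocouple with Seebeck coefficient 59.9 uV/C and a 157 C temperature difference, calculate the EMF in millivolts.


The thermocouple output V = sensitivity * dT.
V = 59.9 uV/C * 157 C
V = 9404.3 uV
V = 9.404 mV

9.404 mV


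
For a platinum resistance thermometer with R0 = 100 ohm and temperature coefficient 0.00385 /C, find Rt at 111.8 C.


The RTD equation: Rt = R0 * (1 + alpha * T).
Rt = 100 * (1 + 0.00385 * 111.8)
Rt = 100 * (1 + 0.43043)
Rt = 100 * 1.43043
Rt = 143.043 ohm

143.043 ohm


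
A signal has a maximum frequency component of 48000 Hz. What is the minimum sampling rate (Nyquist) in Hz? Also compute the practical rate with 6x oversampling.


By Nyquist theorem, fs_min = 2 * fmax.
fs_min = 2 * 48000 = 96000 Hz
Practical rate = 6 * fs_min = 6 * 96000 = 576000 Hz

fs_min = 96000 Hz, fs_practical = 576000 Hz


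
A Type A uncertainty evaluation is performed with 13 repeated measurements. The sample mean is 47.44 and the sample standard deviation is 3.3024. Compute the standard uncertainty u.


The standard uncertainty for Type A evaluation is u = s / sqrt(n).
u = 3.3024 / sqrt(13)
u = 3.3024 / 3.6056
u = 0.9159

0.9159


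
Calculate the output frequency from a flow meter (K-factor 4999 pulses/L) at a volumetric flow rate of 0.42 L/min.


Frequency = K * Q / 60 (converting L/min to L/s).
f = 4999 * 0.42 / 60
f = 2099.58 / 60
f = 34.99 Hz

34.99 Hz


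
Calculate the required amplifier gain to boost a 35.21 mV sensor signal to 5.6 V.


Gain = Vout / Vin (converting to same units).
G = 5.6 V / 35.21 mV
G = 5600.0 mV / 35.21 mV
G = 159.05

159.05


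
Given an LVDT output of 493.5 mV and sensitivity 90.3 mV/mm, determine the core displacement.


Displacement = Vout / sensitivity.
d = 493.5 / 90.3
d = 5.465 mm

5.465 mm


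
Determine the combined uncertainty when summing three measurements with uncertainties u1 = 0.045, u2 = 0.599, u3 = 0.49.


For a sum of independent quantities, uc = sqrt(u1^2 + u2^2 + u3^2).
uc = sqrt(0.045^2 + 0.599^2 + 0.49^2)
uc = sqrt(0.002025 + 0.358801 + 0.2401)
uc = 0.7752

0.7752


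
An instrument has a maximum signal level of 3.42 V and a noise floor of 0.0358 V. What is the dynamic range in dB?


Dynamic range = 20 * log10(Vmax / Vnoise).
DR = 20 * log10(3.42 / 0.0358)
DR = 20 * log10(95.53)
DR = 39.6 dB

39.6 dB


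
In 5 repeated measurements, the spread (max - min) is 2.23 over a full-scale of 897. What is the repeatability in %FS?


Repeatability = (spread / full scale) * 100%.
R = (2.23 / 897) * 100
R = 0.249 %FS

0.249 %FS


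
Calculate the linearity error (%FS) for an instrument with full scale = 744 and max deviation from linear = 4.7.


Linearity error = (max deviation / full scale) * 100%.
Linearity = (4.7 / 744) * 100
Linearity = 0.632 %FS

0.632 %FS


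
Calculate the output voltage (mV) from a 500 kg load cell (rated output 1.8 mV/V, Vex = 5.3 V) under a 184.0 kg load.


Vout = rated_output * Vex * (load / capacity).
Vout = 1.8 * 5.3 * (184.0 / 500)
Vout = 1.8 * 5.3 * 0.368
Vout = 3.511 mV

3.511 mV


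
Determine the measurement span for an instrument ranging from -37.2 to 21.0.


Span = upper range - lower range.
Span = 21.0 - (-37.2)
Span = 58.2

58.2


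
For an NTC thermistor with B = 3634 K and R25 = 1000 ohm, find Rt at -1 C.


NTC thermistor equation: Rt = R25 * exp(B * (1/T - 1/T25)).
T in Kelvin: 272.15 K, T25 = 298.15 K
1/T - 1/T25 = 1/272.15 - 1/298.15 = 0.00032043
B * (1/T - 1/T25) = 3634 * 0.00032043 = 1.1644
Rt = 1000 * exp(1.1644) = 3204.1 ohm

3204.1 ohm


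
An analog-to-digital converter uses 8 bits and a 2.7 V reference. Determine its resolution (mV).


The resolution (LSB) of an ADC is Vref / 2^n.
LSB = 2.7 / 2^8
LSB = 2.7 / 256
LSB = 0.01054688 V = 10.546875 mV

10.546875 mV


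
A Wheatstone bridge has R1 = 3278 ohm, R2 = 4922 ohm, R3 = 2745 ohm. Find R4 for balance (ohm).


At balance: R1*R4 = R2*R3, so R4 = R2*R3/R1.
R4 = 4922 * 2745 / 3278
R4 = 13510890 / 3278
R4 = 4121.69 ohm

4121.69 ohm


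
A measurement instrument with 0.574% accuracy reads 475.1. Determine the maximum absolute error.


Absolute error = (accuracy% / 100) * reading.
Error = (0.574 / 100) * 475.1
Error = 0.00574 * 475.1
Error = 2.7271

2.7271


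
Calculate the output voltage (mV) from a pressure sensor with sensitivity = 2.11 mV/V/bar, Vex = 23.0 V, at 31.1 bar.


Output = sensitivity * Vex * P.
Vout = 2.11 * 23.0 * 31.1
Vout = 48.53 * 31.1
Vout = 1509.28 mV

1509.28 mV


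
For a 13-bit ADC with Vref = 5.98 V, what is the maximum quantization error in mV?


The maximum quantization error is +/- LSB/2.
LSB = Vref / 2^n = 5.98 / 8192 = 0.00072998 V
Max error = LSB / 2 = 0.00072998 / 2 = 0.00036499 V
Max error = 0.365 mV

0.365 mV


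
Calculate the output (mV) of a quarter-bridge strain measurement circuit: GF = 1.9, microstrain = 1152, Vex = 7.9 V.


Quarter bridge output: Vout = (GF * epsilon * Vex) / 4.
Vout = (1.9 * 1152e-6 * 7.9) / 4
Vout = 0.01729152 / 4 V
Vout = 0.00432288 V = 4.3229 mV

4.3229 mV


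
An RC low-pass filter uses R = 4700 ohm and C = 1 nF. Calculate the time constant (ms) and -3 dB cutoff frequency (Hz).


Time constant: tau = R * C.
tau = 4700 * 1.00e-09 = 4.7e-06 s
tau = 0.0047 ms
Cutoff frequency: fc = 1 / (2*pi*R*C).
fc = 1 / (2*pi*4.7e-06) = 33862.75 Hz

tau = 0.0047 ms, fc = 33862.75 Hz


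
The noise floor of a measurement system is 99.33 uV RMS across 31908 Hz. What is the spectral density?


Noise spectral density = Vrms / sqrt(BW).
NSD = 99.33 / sqrt(31908)
NSD = 99.33 / 178.6281
NSD = 0.5561 uV/sqrt(Hz)

0.5561 uV/sqrt(Hz)


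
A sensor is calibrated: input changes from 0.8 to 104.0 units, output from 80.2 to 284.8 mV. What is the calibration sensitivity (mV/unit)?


Sensitivity = (y2 - y1) / (x2 - x1).
S = (284.8 - 80.2) / (104.0 - 0.8)
S = 204.6 / 103.2
S = 1.9826 mV/unit

1.9826 mV/unit


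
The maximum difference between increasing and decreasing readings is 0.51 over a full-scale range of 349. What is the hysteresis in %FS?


Hysteresis = (max difference / full scale) * 100%.
H = (0.51 / 349) * 100
H = 0.146 %FS

0.146 %FS


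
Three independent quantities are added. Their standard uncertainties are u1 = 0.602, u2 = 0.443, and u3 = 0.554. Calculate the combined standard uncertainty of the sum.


For a sum of independent quantities, uc = sqrt(u1^2 + u2^2 + u3^2).
uc = sqrt(0.602^2 + 0.443^2 + 0.554^2)
uc = sqrt(0.362404 + 0.196249 + 0.306916)
uc = 0.9304

0.9304


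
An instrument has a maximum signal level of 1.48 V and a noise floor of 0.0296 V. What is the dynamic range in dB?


Dynamic range = 20 * log10(Vmax / Vnoise).
DR = 20 * log10(1.48 / 0.0296)
DR = 20 * log10(50.0)
DR = 33.98 dB

33.98 dB


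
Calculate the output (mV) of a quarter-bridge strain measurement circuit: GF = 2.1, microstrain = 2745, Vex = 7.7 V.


Quarter bridge output: Vout = (GF * epsilon * Vex) / 4.
Vout = (2.1 * 2745e-6 * 7.7) / 4
Vout = 0.04438665 / 4 V
Vout = 0.01109666 V = 11.0967 mV

11.0967 mV


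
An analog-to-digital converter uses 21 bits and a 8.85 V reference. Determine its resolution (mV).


The resolution (LSB) of an ADC is Vref / 2^n.
LSB = 8.85 / 2^21
LSB = 8.85 / 2097152
LSB = 4.22e-06 V = 0.00422001 mV

0.00422001 mV


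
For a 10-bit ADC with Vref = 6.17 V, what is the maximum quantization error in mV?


The maximum quantization error is +/- LSB/2.
LSB = Vref / 2^n = 6.17 / 1024 = 0.00602539 V
Max error = LSB / 2 = 0.00602539 / 2 = 0.0030127 V
Max error = 3.0127 mV

3.0127 mV


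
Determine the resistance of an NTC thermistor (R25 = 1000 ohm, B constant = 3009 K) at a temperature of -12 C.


NTC thermistor equation: Rt = R25 * exp(B * (1/T - 1/T25)).
T in Kelvin: 261.15 K, T25 = 298.15 K
1/T - 1/T25 = 1/261.15 - 1/298.15 = 0.0004752
B * (1/T - 1/T25) = 3009 * 0.0004752 = 1.4299
Rt = 1000 * exp(1.4299) = 4178.2 ohm

4178.2 ohm


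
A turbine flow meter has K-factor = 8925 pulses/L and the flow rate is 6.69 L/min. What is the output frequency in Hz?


Frequency = K * Q / 60 (converting L/min to L/s).
f = 8925 * 6.69 / 60
f = 59708.25 / 60
f = 995.14 Hz

995.14 Hz


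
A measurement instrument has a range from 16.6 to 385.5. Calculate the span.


Span = upper range - lower range.
Span = 385.5 - (16.6)
Span = 368.9

368.9


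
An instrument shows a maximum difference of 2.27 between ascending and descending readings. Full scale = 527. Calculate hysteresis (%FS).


Hysteresis = (max difference / full scale) * 100%.
H = (2.27 / 527) * 100
H = 0.431 %FS

0.431 %FS


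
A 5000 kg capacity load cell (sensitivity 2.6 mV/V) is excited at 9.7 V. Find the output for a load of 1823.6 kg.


Vout = rated_output * Vex * (load / capacity).
Vout = 2.6 * 9.7 * (1823.6 / 5000)
Vout = 2.6 * 9.7 * 0.36472
Vout = 9.198 mV

9.198 mV


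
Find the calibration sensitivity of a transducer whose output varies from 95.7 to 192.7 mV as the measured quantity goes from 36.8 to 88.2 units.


Sensitivity = (y2 - y1) / (x2 - x1).
S = (192.7 - 95.7) / (88.2 - 36.8)
S = 97.0 / 51.4
S = 1.8872 mV/unit

1.8872 mV/unit


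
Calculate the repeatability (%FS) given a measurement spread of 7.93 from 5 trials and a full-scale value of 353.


Repeatability = (spread / full scale) * 100%.
R = (7.93 / 353) * 100
R = 2.246 %FS

2.246 %FS


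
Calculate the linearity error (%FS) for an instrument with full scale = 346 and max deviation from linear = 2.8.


Linearity error = (max deviation / full scale) * 100%.
Linearity = (2.8 / 346) * 100
Linearity = 0.809 %FS

0.809 %FS


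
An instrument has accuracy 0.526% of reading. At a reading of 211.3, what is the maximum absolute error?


Absolute error = (accuracy% / 100) * reading.
Error = (0.526 / 100) * 211.3
Error = 0.00526 * 211.3
Error = 1.1114

1.1114


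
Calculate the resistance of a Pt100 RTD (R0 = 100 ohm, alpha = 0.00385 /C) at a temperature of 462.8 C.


The RTD equation: Rt = R0 * (1 + alpha * T).
Rt = 100 * (1 + 0.00385 * 462.8)
Rt = 100 * (1 + 1.78178)
Rt = 100 * 2.78178
Rt = 278.178 ohm

278.178 ohm


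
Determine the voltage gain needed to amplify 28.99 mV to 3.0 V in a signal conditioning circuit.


Gain = Vout / Vin (converting to same units).
G = 3.0 V / 28.99 mV
G = 3000.0 mV / 28.99 mV
G = 103.48

103.48


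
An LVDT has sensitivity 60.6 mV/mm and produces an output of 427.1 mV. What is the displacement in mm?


Displacement = Vout / sensitivity.
d = 427.1 / 60.6
d = 7.048 mm

7.048 mm


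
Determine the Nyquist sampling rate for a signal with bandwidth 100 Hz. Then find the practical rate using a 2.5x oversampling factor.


By Nyquist theorem, fs_min = 2 * fmax.
fs_min = 2 * 100 = 200 Hz
Practical rate = 2.5 * fs_min = 2.5 * 200 = 500 Hz

fs_min = 200 Hz, fs_practical = 500 Hz


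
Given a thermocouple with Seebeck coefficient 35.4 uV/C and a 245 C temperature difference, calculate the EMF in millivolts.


The thermocouple output V = sensitivity * dT.
V = 35.4 uV/C * 245 C
V = 8673.0 uV
V = 8.673 mV

8.673 mV


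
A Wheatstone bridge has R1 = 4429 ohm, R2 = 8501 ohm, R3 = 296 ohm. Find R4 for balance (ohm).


At balance: R1*R4 = R2*R3, so R4 = R2*R3/R1.
R4 = 8501 * 296 / 4429
R4 = 2516296 / 4429
R4 = 568.14 ohm

568.14 ohm


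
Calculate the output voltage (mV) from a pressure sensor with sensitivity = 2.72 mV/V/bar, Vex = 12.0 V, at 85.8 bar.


Output = sensitivity * Vex * P.
Vout = 2.72 * 12.0 * 85.8
Vout = 32.64 * 85.8
Vout = 2800.51 mV

2800.51 mV


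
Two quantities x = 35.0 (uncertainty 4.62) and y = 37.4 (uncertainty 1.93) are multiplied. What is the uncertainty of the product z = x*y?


For a product z = x*y, the relative uncertainty is:
uz/z = sqrt((ux/x)^2 + (uy/y)^2)
Relative uncertainties: ux/x = 4.62/35.0 = 0.132
uy/y = 1.93/37.4 = 0.051604
z = 35.0 * 37.4 = 1309.0
uz = 1309.0 * sqrt(0.132^2 + 0.051604^2) = 185.523

185.523


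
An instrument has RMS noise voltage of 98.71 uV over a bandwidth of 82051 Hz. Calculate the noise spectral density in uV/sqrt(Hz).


Noise spectral density = Vrms / sqrt(BW).
NSD = 98.71 / sqrt(82051)
NSD = 98.71 / 286.4455
NSD = 0.3446 uV/sqrt(Hz)

0.3446 uV/sqrt(Hz)


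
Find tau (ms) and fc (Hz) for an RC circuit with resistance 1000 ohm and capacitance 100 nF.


Time constant: tau = R * C.
tau = 1000 * 1.00e-07 = 0.0001 s
tau = 0.1 ms
Cutoff frequency: fc = 1 / (2*pi*R*C).
fc = 1 / (2*pi*0.0001) = 1591.55 Hz

tau = 0.1 ms, fc = 1591.55 Hz


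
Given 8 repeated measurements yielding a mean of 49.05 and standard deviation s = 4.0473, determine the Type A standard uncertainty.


The standard uncertainty for Type A evaluation is u = s / sqrt(n).
u = 4.0473 / sqrt(8)
u = 4.0473 / 2.8284
u = 1.4309

1.4309


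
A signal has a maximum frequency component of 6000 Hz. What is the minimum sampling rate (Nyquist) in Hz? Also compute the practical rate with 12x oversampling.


By Nyquist theorem, fs_min = 2 * fmax.
fs_min = 2 * 6000 = 12000 Hz
Practical rate = 12 * fs_min = 12 * 12000 = 144000 Hz

fs_min = 12000 Hz, fs_practical = 144000 Hz


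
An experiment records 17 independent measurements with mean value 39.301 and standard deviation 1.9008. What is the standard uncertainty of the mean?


The standard uncertainty for Type A evaluation is u = s / sqrt(n).
u = 1.9008 / sqrt(17)
u = 1.9008 / 4.1231
u = 0.461

0.461


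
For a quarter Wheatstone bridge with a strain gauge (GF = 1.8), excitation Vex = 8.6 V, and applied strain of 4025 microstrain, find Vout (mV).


Quarter bridge output: Vout = (GF * epsilon * Vex) / 4.
Vout = (1.8 * 4025e-6 * 8.6) / 4
Vout = 0.062307 / 4 V
Vout = 0.01557675 V = 15.5767 mV

15.5767 mV


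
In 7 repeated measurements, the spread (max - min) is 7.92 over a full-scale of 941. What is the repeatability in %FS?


Repeatability = (spread / full scale) * 100%.
R = (7.92 / 941) * 100
R = 0.842 %FS

0.842 %FS


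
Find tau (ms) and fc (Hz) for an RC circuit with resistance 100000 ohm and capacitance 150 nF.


Time constant: tau = R * C.
tau = 100000 * 1.50e-07 = 0.015 s
tau = 15.0 ms
Cutoff frequency: fc = 1 / (2*pi*R*C).
fc = 1 / (2*pi*0.015) = 10.61 Hz

tau = 15.0 ms, fc = 10.61 Hz


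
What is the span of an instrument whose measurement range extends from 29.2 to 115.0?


Span = upper range - lower range.
Span = 115.0 - (29.2)
Span = 85.8

85.8


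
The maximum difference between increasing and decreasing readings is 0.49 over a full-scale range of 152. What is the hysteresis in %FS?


Hysteresis = (max difference / full scale) * 100%.
H = (0.49 / 152) * 100
H = 0.322 %FS

0.322 %FS


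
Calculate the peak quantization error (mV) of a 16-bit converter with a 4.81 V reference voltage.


The maximum quantization error is +/- LSB/2.
LSB = Vref / 2^n = 4.81 / 65536 = 7.339e-05 V
Max error = LSB / 2 = 7.339e-05 / 2 = 3.67e-05 V
Max error = 0.0367 mV

0.0367 mV


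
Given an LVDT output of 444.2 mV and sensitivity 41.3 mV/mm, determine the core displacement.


Displacement = Vout / sensitivity.
d = 444.2 / 41.3
d = 10.755 mm

10.755 mm


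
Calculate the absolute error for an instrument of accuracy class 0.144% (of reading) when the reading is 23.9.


Absolute error = (accuracy% / 100) * reading.
Error = (0.144 / 100) * 23.9
Error = 0.00144 * 23.9
Error = 0.0344

0.0344


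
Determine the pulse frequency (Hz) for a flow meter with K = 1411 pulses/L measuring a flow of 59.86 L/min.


Frequency = K * Q / 60 (converting L/min to L/s).
f = 1411 * 59.86 / 60
f = 84462.46 / 60
f = 1407.71 Hz

1407.71 Hz


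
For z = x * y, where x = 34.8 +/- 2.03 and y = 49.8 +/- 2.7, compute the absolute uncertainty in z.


For a product z = x*y, the relative uncertainty is:
uz/z = sqrt((ux/x)^2 + (uy/y)^2)
Relative uncertainties: ux/x = 2.03/34.8 = 0.058333
uy/y = 2.7/49.8 = 0.054217
z = 34.8 * 49.8 = 1733.0
uz = 1733.0 * sqrt(0.058333^2 + 0.054217^2) = 138.016

138.016


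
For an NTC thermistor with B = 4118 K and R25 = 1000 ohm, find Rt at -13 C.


NTC thermistor equation: Rt = R25 * exp(B * (1/T - 1/T25)).
T in Kelvin: 260.15 K, T25 = 298.15 K
1/T - 1/T25 = 1/260.15 - 1/298.15 = 0.00048992
B * (1/T - 1/T25) = 4118 * 0.00048992 = 2.0175
Rt = 1000 * exp(2.0175) = 7519.4 ohm

7519.4 ohm


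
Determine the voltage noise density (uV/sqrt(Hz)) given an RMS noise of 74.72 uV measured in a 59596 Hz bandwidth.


Noise spectral density = Vrms / sqrt(BW).
NSD = 74.72 / sqrt(59596)
NSD = 74.72 / 244.1229
NSD = 0.3061 uV/sqrt(Hz)

0.3061 uV/sqrt(Hz)


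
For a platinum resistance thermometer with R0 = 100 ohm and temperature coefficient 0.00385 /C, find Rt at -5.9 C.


The RTD equation: Rt = R0 * (1 + alpha * T).
Rt = 100 * (1 + 0.00385 * -5.9)
Rt = 100 * (1 + -0.022715)
Rt = 100 * 0.977285
Rt = 97.728 ohm

97.728 ohm


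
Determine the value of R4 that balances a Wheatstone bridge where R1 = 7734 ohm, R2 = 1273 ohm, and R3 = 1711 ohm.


At balance: R1*R4 = R2*R3, so R4 = R2*R3/R1.
R4 = 1273 * 1711 / 7734
R4 = 2178103 / 7734
R4 = 281.63 ohm

281.63 ohm


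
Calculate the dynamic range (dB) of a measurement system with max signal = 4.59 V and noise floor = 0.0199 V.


Dynamic range = 20 * log10(Vmax / Vnoise).
DR = 20 * log10(4.59 / 0.0199)
DR = 20 * log10(230.65)
DR = 47.26 dB

47.26 dB


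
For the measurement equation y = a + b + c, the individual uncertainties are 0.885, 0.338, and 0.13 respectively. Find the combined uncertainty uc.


For a sum of independent quantities, uc = sqrt(u1^2 + u2^2 + u3^2).
uc = sqrt(0.885^2 + 0.338^2 + 0.13^2)
uc = sqrt(0.783225 + 0.114244 + 0.0169)
uc = 0.9562

0.9562


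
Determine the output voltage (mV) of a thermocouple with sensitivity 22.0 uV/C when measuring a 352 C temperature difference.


The thermocouple output V = sensitivity * dT.
V = 22.0 uV/C * 352 C
V = 7744.0 uV
V = 7.744 mV

7.744 mV


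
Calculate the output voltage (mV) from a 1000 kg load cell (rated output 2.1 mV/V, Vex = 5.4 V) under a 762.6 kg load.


Vout = rated_output * Vex * (load / capacity).
Vout = 2.1 * 5.4 * (762.6 / 1000)
Vout = 2.1 * 5.4 * 0.7626
Vout = 8.648 mV

8.648 mV


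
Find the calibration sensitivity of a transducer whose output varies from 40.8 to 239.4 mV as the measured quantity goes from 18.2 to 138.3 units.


Sensitivity = (y2 - y1) / (x2 - x1).
S = (239.4 - 40.8) / (138.3 - 18.2)
S = 198.6 / 120.1
S = 1.6536 mV/unit

1.6536 mV/unit


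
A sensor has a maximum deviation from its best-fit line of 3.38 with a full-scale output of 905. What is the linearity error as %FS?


Linearity error = (max deviation / full scale) * 100%.
Linearity = (3.38 / 905) * 100
Linearity = 0.373 %FS

0.373 %FS


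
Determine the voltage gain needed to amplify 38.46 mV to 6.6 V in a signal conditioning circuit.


Gain = Vout / Vin (converting to same units).
G = 6.6 V / 38.46 mV
G = 6600.0 mV / 38.46 mV
G = 171.61

171.61


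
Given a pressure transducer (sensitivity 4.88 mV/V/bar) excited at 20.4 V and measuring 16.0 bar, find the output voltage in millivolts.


Output = sensitivity * Vex * P.
Vout = 4.88 * 20.4 * 16.0
Vout = 99.552 * 16.0
Vout = 1592.83 mV

1592.83 mV


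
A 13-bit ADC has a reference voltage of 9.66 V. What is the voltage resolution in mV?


The resolution (LSB) of an ADC is Vref / 2^n.
LSB = 9.66 / 2^13
LSB = 9.66 / 8192
LSB = 0.0011792 V = 1.17919922 mV

1.17919922 mV


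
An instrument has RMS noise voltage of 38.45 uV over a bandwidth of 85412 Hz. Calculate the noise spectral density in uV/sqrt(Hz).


Noise spectral density = Vrms / sqrt(BW).
NSD = 38.45 / sqrt(85412)
NSD = 38.45 / 292.2533
NSD = 0.1316 uV/sqrt(Hz)

0.1316 uV/sqrt(Hz)


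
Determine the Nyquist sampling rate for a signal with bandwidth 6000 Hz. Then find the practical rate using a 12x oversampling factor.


By Nyquist theorem, fs_min = 2 * fmax.
fs_min = 2 * 6000 = 12000 Hz
Practical rate = 12 * fs_min = 12 * 12000 = 144000 Hz

fs_min = 12000 Hz, fs_practical = 144000 Hz


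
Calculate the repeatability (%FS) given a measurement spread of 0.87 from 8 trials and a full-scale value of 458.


Repeatability = (spread / full scale) * 100%.
R = (0.87 / 458) * 100
R = 0.19 %FS

0.19 %FS


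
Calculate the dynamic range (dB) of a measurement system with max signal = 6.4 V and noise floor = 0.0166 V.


Dynamic range = 20 * log10(Vmax / Vnoise).
DR = 20 * log10(6.4 / 0.0166)
DR = 20 * log10(385.54)
DR = 51.72 dB

51.72 dB


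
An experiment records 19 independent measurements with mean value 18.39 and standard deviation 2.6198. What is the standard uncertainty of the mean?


The standard uncertainty for Type A evaluation is u = s / sqrt(n).
u = 2.6198 / sqrt(19)
u = 2.6198 / 4.3589
u = 0.601

0.601


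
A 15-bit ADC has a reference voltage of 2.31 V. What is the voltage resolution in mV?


The resolution (LSB) of an ADC is Vref / 2^n.
LSB = 2.31 / 2^15
LSB = 2.31 / 32768
LSB = 7.05e-05 V = 0.07049561 mV

0.07049561 mV


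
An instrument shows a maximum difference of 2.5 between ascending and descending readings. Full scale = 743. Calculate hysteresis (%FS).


Hysteresis = (max difference / full scale) * 100%.
H = (2.5 / 743) * 100
H = 0.336 %FS

0.336 %FS


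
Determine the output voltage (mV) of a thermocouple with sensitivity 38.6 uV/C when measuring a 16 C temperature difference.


The thermocouple output V = sensitivity * dT.
V = 38.6 uV/C * 16 C
V = 617.6 uV
V = 0.618 mV

0.618 mV


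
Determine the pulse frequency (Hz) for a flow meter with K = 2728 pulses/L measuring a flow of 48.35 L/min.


Frequency = K * Q / 60 (converting L/min to L/s).
f = 2728 * 48.35 / 60
f = 131898.8 / 60
f = 2198.31 Hz

2198.31 Hz


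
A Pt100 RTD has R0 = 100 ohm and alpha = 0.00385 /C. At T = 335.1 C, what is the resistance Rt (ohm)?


The RTD equation: Rt = R0 * (1 + alpha * T).
Rt = 100 * (1 + 0.00385 * 335.1)
Rt = 100 * (1 + 1.290135)
Rt = 100 * 2.290135
Rt = 229.014 ohm

229.014 ohm


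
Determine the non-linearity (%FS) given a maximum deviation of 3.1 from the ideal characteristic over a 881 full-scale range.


Linearity error = (max deviation / full scale) * 100%.
Linearity = (3.1 / 881) * 100
Linearity = 0.352 %FS

0.352 %FS


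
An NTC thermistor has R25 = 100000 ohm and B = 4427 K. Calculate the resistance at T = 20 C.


NTC thermistor equation: Rt = R25 * exp(B * (1/T - 1/T25)).
T in Kelvin: 293.15 K, T25 = 298.15 K
1/T - 1/T25 = 1/293.15 - 1/298.15 = 5.721e-05
B * (1/T - 1/T25) = 4427 * 5.721e-05 = 0.2533
Rt = 100000 * exp(0.2533) = 128820.9 ohm

128820.9 ohm


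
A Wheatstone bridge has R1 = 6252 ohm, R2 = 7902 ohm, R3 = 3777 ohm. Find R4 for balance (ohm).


At balance: R1*R4 = R2*R3, so R4 = R2*R3/R1.
R4 = 7902 * 3777 / 6252
R4 = 29845854 / 6252
R4 = 4773.81 ohm

4773.81 ohm


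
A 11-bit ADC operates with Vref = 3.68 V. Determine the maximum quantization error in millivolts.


The maximum quantization error is +/- LSB/2.
LSB = Vref / 2^n = 3.68 / 2048 = 0.00179688 V
Max error = LSB / 2 = 0.00179688 / 2 = 0.00089844 V
Max error = 0.8984 mV

0.8984 mV


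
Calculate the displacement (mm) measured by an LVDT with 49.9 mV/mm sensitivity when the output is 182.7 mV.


Displacement = Vout / sensitivity.
d = 182.7 / 49.9
d = 3.661 mm

3.661 mm


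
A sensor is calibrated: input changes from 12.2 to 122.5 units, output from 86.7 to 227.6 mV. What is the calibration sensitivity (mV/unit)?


Sensitivity = (y2 - y1) / (x2 - x1).
S = (227.6 - 86.7) / (122.5 - 12.2)
S = 140.9 / 110.3
S = 1.2774 mV/unit

1.2774 mV/unit


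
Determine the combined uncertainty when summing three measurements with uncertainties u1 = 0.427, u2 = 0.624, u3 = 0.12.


For a sum of independent quantities, uc = sqrt(u1^2 + u2^2 + u3^2).
uc = sqrt(0.427^2 + 0.624^2 + 0.12^2)
uc = sqrt(0.182329 + 0.389376 + 0.0144)
uc = 0.7656

0.7656


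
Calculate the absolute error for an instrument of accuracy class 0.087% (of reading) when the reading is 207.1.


Absolute error = (accuracy% / 100) * reading.
Error = (0.087 / 100) * 207.1
Error = 0.00087 * 207.1
Error = 0.1802

0.1802


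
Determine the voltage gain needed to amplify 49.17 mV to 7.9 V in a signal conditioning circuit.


Gain = Vout / Vin (converting to same units).
G = 7.9 V / 49.17 mV
G = 7900.0 mV / 49.17 mV
G = 160.67

160.67


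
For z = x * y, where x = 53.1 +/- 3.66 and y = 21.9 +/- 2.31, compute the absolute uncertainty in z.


For a product z = x*y, the relative uncertainty is:
uz/z = sqrt((ux/x)^2 + (uy/y)^2)
Relative uncertainties: ux/x = 3.66/53.1 = 0.068927
uy/y = 2.31/21.9 = 0.105479
z = 53.1 * 21.9 = 1162.9
uz = 1162.9 * sqrt(0.068927^2 + 0.105479^2) = 146.528

146.528


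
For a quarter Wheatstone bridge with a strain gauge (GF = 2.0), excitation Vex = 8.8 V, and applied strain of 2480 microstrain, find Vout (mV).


Quarter bridge output: Vout = (GF * epsilon * Vex) / 4.
Vout = (2.0 * 2480e-6 * 8.8) / 4
Vout = 0.043648 / 4 V
Vout = 0.010912 V = 10.912 mV

10.912 mV


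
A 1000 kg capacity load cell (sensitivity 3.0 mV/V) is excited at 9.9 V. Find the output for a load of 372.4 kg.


Vout = rated_output * Vex * (load / capacity).
Vout = 3.0 * 9.9 * (372.4 / 1000)
Vout = 3.0 * 9.9 * 0.3724
Vout = 11.06 mV

11.06 mV


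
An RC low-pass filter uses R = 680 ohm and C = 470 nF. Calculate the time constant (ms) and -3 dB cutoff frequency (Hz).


Time constant: tau = R * C.
tau = 680 * 4.70e-07 = 0.0003196 s
tau = 0.3196 ms
Cutoff frequency: fc = 1 / (2*pi*R*C).
fc = 1 / (2*pi*0.0003196) = 497.98 Hz

tau = 0.3196 ms, fc = 497.98 Hz


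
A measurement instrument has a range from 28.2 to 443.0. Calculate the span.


Span = upper range - lower range.
Span = 443.0 - (28.2)
Span = 414.8

414.8


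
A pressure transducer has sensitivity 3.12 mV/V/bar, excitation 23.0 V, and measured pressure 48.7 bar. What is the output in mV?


Output = sensitivity * Vex * P.
Vout = 3.12 * 23.0 * 48.7
Vout = 71.76 * 48.7
Vout = 3494.71 mV

3494.71 mV


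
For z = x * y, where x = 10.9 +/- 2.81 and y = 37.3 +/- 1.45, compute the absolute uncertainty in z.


For a product z = x*y, the relative uncertainty is:
uz/z = sqrt((ux/x)^2 + (uy/y)^2)
Relative uncertainties: ux/x = 2.81/10.9 = 0.257798
uy/y = 1.45/37.3 = 0.038874
z = 10.9 * 37.3 = 406.6
uz = 406.6 * sqrt(0.257798^2 + 0.038874^2) = 105.998

105.998


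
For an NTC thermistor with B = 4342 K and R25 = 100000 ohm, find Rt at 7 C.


NTC thermistor equation: Rt = R25 * exp(B * (1/T - 1/T25)).
T in Kelvin: 280.15 K, T25 = 298.15 K
1/T - 1/T25 = 1/280.15 - 1/298.15 = 0.0002155
B * (1/T - 1/T25) = 4342 * 0.0002155 = 0.9357
Rt = 100000 * exp(0.9357) = 254899.9 ohm

254899.9 ohm


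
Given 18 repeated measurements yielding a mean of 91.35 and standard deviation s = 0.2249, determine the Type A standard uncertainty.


The standard uncertainty for Type A evaluation is u = s / sqrt(n).
u = 0.2249 / sqrt(18)
u = 0.2249 / 4.2426
u = 0.053

0.053


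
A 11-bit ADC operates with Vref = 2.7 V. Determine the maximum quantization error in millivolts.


The maximum quantization error is +/- LSB/2.
LSB = Vref / 2^n = 2.7 / 2048 = 0.00131836 V
Max error = LSB / 2 = 0.00131836 / 2 = 0.00065918 V
Max error = 0.6592 mV

0.6592 mV


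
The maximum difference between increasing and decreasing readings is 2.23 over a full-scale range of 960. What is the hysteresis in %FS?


Hysteresis = (max difference / full scale) * 100%.
H = (2.23 / 960) * 100
H = 0.232 %FS

0.232 %FS


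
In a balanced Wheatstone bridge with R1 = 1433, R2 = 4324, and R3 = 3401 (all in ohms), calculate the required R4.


At balance: R1*R4 = R2*R3, so R4 = R2*R3/R1.
R4 = 4324 * 3401 / 1433
R4 = 14705924 / 1433
R4 = 10262.33 ohm

10262.33 ohm


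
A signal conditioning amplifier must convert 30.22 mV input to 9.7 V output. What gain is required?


Gain = Vout / Vin (converting to same units).
G = 9.7 V / 30.22 mV
G = 9700.0 mV / 30.22 mV
G = 320.98

320.98


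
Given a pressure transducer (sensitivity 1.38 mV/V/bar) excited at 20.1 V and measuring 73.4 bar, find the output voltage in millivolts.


Output = sensitivity * Vex * P.
Vout = 1.38 * 20.1 * 73.4
Vout = 27.738 * 73.4
Vout = 2035.97 mV

2035.97 mV


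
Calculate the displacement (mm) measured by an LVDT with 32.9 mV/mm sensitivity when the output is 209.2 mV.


Displacement = Vout / sensitivity.
d = 209.2 / 32.9
d = 6.359 mm

6.359 mm


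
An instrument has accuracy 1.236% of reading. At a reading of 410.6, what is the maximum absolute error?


Absolute error = (accuracy% / 100) * reading.
Error = (1.236 / 100) * 410.6
Error = 0.01236 * 410.6
Error = 5.075

5.075


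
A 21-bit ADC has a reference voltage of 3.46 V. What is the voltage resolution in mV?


The resolution (LSB) of an ADC is Vref / 2^n.
LSB = 3.46 / 2^21
LSB = 3.46 / 2097152
LSB = 1.65e-06 V = 0.00164986 mV

0.00164986 mV


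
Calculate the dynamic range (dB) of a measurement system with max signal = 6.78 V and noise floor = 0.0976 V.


Dynamic range = 20 * log10(Vmax / Vnoise).
DR = 20 * log10(6.78 / 0.0976)
DR = 20 * log10(69.47)
DR = 36.84 dB

36.84 dB


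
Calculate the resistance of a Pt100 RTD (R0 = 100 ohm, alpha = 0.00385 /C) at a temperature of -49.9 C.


The RTD equation: Rt = R0 * (1 + alpha * T).
Rt = 100 * (1 + 0.00385 * -49.9)
Rt = 100 * (1 + -0.192115)
Rt = 100 * 0.807885
Rt = 80.788 ohm

80.788 ohm


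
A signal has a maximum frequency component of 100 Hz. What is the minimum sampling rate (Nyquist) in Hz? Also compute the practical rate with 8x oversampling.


By Nyquist theorem, fs_min = 2 * fmax.
fs_min = 2 * 100 = 200 Hz
Practical rate = 8 * fs_min = 8 * 200 = 1600 Hz

fs_min = 200 Hz, fs_practical = 1600 Hz


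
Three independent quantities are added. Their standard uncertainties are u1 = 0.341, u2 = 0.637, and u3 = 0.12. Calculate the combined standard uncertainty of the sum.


For a sum of independent quantities, uc = sqrt(u1^2 + u2^2 + u3^2).
uc = sqrt(0.341^2 + 0.637^2 + 0.12^2)
uc = sqrt(0.116281 + 0.405769 + 0.0144)
uc = 0.7324

0.7324


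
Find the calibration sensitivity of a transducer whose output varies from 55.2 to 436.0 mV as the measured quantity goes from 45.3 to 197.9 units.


Sensitivity = (y2 - y1) / (x2 - x1).
S = (436.0 - 55.2) / (197.9 - 45.3)
S = 380.8 / 152.6
S = 2.4954 mV/unit

2.4954 mV/unit


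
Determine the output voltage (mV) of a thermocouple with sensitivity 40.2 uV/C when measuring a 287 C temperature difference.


The thermocouple output V = sensitivity * dT.
V = 40.2 uV/C * 287 C
V = 11537.4 uV
V = 11.537 mV

11.537 mV


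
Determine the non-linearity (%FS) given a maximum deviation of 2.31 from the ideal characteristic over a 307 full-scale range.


Linearity error = (max deviation / full scale) * 100%.
Linearity = (2.31 / 307) * 100
Linearity = 0.752 %FS

0.752 %FS


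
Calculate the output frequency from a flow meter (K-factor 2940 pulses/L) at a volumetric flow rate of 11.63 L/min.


Frequency = K * Q / 60 (converting L/min to L/s).
f = 2940 * 11.63 / 60
f = 34192.2 / 60
f = 569.87 Hz

569.87 Hz


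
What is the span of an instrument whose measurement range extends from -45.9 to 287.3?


Span = upper range - lower range.
Span = 287.3 - (-45.9)
Span = 333.2

333.2


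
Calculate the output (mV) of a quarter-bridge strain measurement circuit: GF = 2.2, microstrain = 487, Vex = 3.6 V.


Quarter bridge output: Vout = (GF * epsilon * Vex) / 4.
Vout = (2.2 * 487e-6 * 3.6) / 4
Vout = 0.00385704 / 4 V
Vout = 0.00096426 V = 0.9643 mV

0.9643 mV


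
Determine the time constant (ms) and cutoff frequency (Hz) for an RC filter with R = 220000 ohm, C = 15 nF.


Time constant: tau = R * C.
tau = 220000 * 1.50e-08 = 0.0033 s
tau = 3.3 ms
Cutoff frequency: fc = 1 / (2*pi*R*C).
fc = 1 / (2*pi*0.0033) = 48.23 Hz

tau = 3.3 ms, fc = 48.23 Hz


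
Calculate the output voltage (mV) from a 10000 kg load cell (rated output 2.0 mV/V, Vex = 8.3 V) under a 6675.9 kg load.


Vout = rated_output * Vex * (load / capacity).
Vout = 2.0 * 8.3 * (6675.9 / 10000)
Vout = 2.0 * 8.3 * 0.66759
Vout = 11.082 mV

11.082 mV


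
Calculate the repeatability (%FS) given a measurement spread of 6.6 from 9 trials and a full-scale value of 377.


Repeatability = (spread / full scale) * 100%.
R = (6.6 / 377) * 100
R = 1.751 %FS

1.751 %FS


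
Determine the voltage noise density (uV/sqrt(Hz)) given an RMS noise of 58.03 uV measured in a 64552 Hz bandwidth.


Noise spectral density = Vrms / sqrt(BW).
NSD = 58.03 / sqrt(64552)
NSD = 58.03 / 254.0709
NSD = 0.2284 uV/sqrt(Hz)

0.2284 uV/sqrt(Hz)


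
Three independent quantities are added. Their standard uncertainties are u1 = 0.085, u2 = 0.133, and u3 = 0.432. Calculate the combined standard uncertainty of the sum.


For a sum of independent quantities, uc = sqrt(u1^2 + u2^2 + u3^2).
uc = sqrt(0.085^2 + 0.133^2 + 0.432^2)
uc = sqrt(0.007225 + 0.017689 + 0.186624)
uc = 0.4599

0.4599


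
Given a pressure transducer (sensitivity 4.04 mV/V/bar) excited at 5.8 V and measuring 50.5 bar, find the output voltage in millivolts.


Output = sensitivity * Vex * P.
Vout = 4.04 * 5.8 * 50.5
Vout = 23.432 * 50.5
Vout = 1183.32 mV

1183.32 mV


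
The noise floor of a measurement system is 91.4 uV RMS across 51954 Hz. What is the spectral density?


Noise spectral density = Vrms / sqrt(BW).
NSD = 91.4 / sqrt(51954)
NSD = 91.4 / 227.9342
NSD = 0.401 uV/sqrt(Hz)

0.401 uV/sqrt(Hz)


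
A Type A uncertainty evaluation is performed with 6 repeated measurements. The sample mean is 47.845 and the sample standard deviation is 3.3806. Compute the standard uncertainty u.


The standard uncertainty for Type A evaluation is u = s / sqrt(n).
u = 3.3806 / sqrt(6)
u = 3.3806 / 2.4495
u = 1.3801

1.3801


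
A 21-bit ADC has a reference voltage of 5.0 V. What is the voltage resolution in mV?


The resolution (LSB) of an ADC is Vref / 2^n.
LSB = 5.0 / 2^21
LSB = 5.0 / 2097152
LSB = 2.38e-06 V = 0.00238419 mV

0.00238419 mV


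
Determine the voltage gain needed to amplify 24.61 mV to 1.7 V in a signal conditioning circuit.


Gain = Vout / Vin (converting to same units).
G = 1.7 V / 24.61 mV
G = 1700.0 mV / 24.61 mV
G = 69.08

69.08


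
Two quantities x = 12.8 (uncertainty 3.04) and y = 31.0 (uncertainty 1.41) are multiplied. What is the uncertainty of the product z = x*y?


For a product z = x*y, the relative uncertainty is:
uz/z = sqrt((ux/x)^2 + (uy/y)^2)
Relative uncertainties: ux/x = 3.04/12.8 = 0.2375
uy/y = 1.41/31.0 = 0.045484
z = 12.8 * 31.0 = 396.8
uz = 396.8 * sqrt(0.2375^2 + 0.045484^2) = 95.953

95.953
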